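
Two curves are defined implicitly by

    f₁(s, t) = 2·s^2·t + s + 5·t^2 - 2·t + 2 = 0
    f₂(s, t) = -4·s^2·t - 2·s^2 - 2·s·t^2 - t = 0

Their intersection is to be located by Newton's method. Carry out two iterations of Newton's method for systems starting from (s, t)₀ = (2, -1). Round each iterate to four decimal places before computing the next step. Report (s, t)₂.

(2.7824, -0.6315)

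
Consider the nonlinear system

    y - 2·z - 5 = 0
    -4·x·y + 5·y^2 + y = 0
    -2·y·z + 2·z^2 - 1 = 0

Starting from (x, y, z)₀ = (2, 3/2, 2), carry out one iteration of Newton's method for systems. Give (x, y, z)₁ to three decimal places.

(-13.653, -10.333, -7.667)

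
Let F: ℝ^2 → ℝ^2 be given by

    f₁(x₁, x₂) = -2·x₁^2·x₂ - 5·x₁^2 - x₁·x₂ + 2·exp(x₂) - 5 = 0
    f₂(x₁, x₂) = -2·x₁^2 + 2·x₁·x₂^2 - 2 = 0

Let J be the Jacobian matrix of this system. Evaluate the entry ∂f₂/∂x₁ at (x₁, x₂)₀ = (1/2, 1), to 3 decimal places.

∂f₂/∂x₁ = -4·x₁ + 2·x₂^2.
At (1/2, 1) this is 0.000.

0.000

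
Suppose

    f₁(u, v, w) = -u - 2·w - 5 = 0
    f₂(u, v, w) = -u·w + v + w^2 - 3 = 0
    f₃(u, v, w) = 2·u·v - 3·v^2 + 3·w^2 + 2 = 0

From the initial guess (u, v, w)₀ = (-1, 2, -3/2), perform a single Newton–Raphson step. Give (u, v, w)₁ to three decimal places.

(-1.178, 1.695, -1.911)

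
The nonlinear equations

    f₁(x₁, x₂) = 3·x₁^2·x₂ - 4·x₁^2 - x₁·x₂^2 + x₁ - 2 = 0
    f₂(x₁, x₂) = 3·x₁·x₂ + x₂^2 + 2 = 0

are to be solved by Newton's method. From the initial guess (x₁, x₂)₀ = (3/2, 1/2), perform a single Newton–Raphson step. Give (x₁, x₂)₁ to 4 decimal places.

(0.1806, 0.0417)

At (3/2, 1/2): F = (-6.5000, 4.5000).
Jacobian J = [[6·x₁·x₂ - 8·x₁ - x₂^2 + 1, 3·x₁^2 - 2·x₁·x₂], [3·x₂, 3·x₁ + 2·x₂]].
At the point, J = [[-6.7500, 5.2500], [1.5000, 5.5000]] (det J = -45.0000).
Solving J·Δ = −F gives Δ = (-1.3194, -0.4583).
Then the next iterate is (x₁, x₂)₁ = (0.1806, 0.0417).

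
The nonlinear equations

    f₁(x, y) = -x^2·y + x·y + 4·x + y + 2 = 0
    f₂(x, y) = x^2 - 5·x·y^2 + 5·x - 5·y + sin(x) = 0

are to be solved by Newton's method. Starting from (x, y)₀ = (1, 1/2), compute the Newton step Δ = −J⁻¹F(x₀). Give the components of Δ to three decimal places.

(-1.649, -0.728)

At (1, 1/2): F = (6.500, 3.09147).
Jacobian J = [[-2·x·y + y + 4, -x^2 + x + 1], [2·x - 5·y^2 + cos(x) + 5, -10·x·y - 5]].
At the point, J = [[3.500, 1.000], [6.29030, -10.000]] (det J = -41.29030).
Solving J·Δ = −F gives Δ = (-1.649, -0.728).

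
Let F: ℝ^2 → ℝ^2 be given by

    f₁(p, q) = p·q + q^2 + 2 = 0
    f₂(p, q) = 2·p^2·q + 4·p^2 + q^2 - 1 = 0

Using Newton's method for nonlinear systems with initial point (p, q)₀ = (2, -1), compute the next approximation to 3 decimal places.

At (2, -1): F = (1.000, 8.000).
Jacobian J = [[q, p + 2·q], [4·p·q + 8·p, 2·p^2 + 2·q]].
At the point, J = [[-1.000, 0.000], [8.000, 6.000]] (det J = -6.000).
Solving J·Δ = −F gives Δ = (1.000, -2.667).
Then the next iterate is (p, q)₁ = (3.000, -3.667).

(3.000, -3.667)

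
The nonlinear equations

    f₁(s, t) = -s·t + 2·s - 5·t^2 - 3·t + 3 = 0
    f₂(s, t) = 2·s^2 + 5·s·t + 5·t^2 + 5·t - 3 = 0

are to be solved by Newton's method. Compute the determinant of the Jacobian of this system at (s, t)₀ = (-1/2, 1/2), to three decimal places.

15.000

J = [[-t + 2, -s - 10·t - 3], [4·s + 5·t, 5·s + 10·t + 5]].
At the point, J = [[1.500, -7.500], [0.500, 7.500]].
det J = 15.000.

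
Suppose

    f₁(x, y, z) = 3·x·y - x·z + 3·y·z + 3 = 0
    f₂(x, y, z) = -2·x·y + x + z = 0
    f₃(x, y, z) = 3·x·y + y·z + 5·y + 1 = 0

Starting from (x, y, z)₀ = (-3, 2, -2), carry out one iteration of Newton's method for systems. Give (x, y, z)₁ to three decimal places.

(-3.015, 0.601, -0.652)

At (-3, 2, -2): F = (-33.000, 7.000, -11.000).
Jacobian J = [[3·y - z, 3·x + 3·z, -x + 3·y], [-2·y + 1, -2·x, 1], [3·y, 3·x + z + 5, y]].
At the point, J = [[8.000, -15.000, 9.000], [-3.000, 6.000, 1.000], [6.000, -6.000, 2.000]] (det J = -198.000).
Solving J·Δ = −F gives Δ = (-0.015, -1.399, 1.348).
Then the next iterate is (x, y, z)₁ = (-3.015, 0.601, -0.652).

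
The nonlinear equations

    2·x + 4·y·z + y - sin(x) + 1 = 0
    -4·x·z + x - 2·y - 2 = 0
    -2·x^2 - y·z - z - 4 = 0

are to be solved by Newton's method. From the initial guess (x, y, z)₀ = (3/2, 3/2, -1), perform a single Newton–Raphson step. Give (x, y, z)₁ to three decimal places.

At (3/2, 3/2, -1): F = (-1.49749, 2.500, -6.000).
Jacobian J = [[-cos(x) + 2, 4·z + 1, 4·y], [-4·z + 1, -2, -4·x], [-4·x, -z, -y - 1]].
At the point, J = [[1.92926, -3.000, 6.000], [5.000, -2.000, -6.000], [-6.000, 1.000, -2.500]] (det J = -166.27811).
Solving J·Δ = −F gives Δ = (-1.204, -1.468, -0.097).
Then the next iterate is (x, y, z)₁ = (0.296, 0.032, -1.097).

(0.296, 0.032, -1.097)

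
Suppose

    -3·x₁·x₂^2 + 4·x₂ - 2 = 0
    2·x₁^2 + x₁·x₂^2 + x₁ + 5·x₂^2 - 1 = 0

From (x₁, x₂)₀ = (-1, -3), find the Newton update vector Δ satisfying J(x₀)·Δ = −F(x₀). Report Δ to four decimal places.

(-0.2623, 1.4344)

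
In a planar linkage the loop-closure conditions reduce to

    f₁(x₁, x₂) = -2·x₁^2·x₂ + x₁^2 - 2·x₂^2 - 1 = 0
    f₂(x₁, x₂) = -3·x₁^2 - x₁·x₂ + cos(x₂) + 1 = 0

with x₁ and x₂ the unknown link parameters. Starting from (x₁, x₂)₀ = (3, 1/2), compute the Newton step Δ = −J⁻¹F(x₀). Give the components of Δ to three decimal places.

(-1.425, -0.075)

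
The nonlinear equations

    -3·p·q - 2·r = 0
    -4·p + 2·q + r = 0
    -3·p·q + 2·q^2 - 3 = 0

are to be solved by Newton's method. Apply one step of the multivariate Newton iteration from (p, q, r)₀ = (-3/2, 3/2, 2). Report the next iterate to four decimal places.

At (-3/2, 3/2, 2): F = (2.7500, 11.0000, 8.2500).
Jacobian J = [[-3·q, -3·p, -2], [-4, 2, 1], [-3·q, -3·p + 4·q, 0]].
At the point, J = [[-4.5000, 4.5000, -2.0000], [-4.0000, 2.0000, 1.0000], [-4.5000, 10.5000, 0.0000]] (det J = 93.0000).
Solving J·Δ = −F gives Δ = (2.0403, 0.0887, -3.0161).
Then the next iterate is (p, q, r)₁ = (0.5403, 1.5887, -1.0161).

(0.5403, 1.5887, -1.0161)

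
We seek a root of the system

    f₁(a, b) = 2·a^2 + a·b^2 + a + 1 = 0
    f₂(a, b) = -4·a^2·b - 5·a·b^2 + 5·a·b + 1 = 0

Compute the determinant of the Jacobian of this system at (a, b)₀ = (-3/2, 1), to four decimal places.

42.0000

J = [[4·a + b^2 + 1, 2·a·b], [-8·a·b - 5·b^2 + 5·b, -4·a^2 - 10·a·b + 5·a]].
At the point, J = [[-4.0000, -3.0000], [12.0000, -1.5000]].
det J = 42.0000.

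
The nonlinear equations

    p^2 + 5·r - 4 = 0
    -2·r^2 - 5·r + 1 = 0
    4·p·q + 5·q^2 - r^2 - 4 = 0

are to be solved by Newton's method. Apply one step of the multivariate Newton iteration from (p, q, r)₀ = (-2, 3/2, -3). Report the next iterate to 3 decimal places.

(-5.393, 6.128, -2.714)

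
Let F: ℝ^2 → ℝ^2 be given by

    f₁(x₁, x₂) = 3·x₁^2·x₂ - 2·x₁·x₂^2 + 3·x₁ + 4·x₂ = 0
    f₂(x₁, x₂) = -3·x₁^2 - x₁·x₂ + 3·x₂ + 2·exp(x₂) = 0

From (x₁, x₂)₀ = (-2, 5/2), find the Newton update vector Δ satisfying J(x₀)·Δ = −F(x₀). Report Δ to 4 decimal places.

(0.5576, -1.0271)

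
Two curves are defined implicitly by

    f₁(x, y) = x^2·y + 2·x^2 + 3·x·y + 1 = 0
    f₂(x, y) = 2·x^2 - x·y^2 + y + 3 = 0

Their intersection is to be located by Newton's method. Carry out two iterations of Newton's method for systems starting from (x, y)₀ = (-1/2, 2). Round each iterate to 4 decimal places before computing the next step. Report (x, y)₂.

(1.8848, 6.1444)

At (-1/2, 2): F = (-1.0000, 7.5000).
Jacobian J = [[2·x·y + 4·x + 3·y, x^2 + 3·x], [4·x - y^2, -2·x·y + 1]].
At the point, J = [[2.0000, -1.2500], [-6.0000, 3.0000]] (det J = -1.5000).
Solving J·Δ = −F gives Δ = (4.2500, 6.0000).
Then the next iterate is (x, y)₁ = (3.7500, 8.0000).
Round to (3.7500, 8.0000) and repeat: F = (231.6250, -200.8750), J = [[99.0000, 25.3125], [-49.0000, -59.0000]].
Δ = (-1.8652, -1.8556), so (x, y)₂ = (1.8848, 6.1444).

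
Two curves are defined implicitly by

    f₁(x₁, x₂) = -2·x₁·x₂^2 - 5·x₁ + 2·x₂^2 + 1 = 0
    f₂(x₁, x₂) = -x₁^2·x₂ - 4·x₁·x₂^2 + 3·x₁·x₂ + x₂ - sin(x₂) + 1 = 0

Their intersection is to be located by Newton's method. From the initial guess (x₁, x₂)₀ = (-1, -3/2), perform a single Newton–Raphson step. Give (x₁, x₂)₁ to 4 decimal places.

(-1.7312, 0.3289)

At (-1, -3/2): F = (15.0000, 15.497495).
Jacobian J = [[-2·x₂^2 - 5, -4·x₁·x₂ + 4·x₂], [-2·x₁·x₂ - 4·x₂^2 + 3·x₂, -x₁^2 - 8·x₁·x₂ + 3·x₁ - cos(x₂) + 1]].
At the point, J = [[-9.5000, -12.0000], [-16.5000, -15.070737]] (det J = -54.827997).
Solving J·Δ = −F gives Δ = (-0.7312, 1.8289).
Then the next iterate is (x₁, x₂)₁ = (-1.7312, 0.3289).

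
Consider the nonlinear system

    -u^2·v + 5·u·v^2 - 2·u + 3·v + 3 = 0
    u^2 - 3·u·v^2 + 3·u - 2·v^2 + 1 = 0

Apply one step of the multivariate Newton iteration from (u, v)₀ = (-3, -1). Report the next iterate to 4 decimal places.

(-1.9677, -0.8710)

At (-3, -1): F = (0.0000, 8.0000).
Jacobian J = [[-2·u·v + 5·v^2 - 2, -u^2 + 10·u·v + 3], [2·u - 3·v^2 + 3, -6·u·v - 4·v]].
At the point, J = [[-3.0000, 24.0000], [-6.0000, -14.0000]] (det J = 186.0000).
Solving J·Δ = −F gives Δ = (1.0323, 0.1290).
Then the next iterate is (u, v)₁ = (-1.9677, -0.8710).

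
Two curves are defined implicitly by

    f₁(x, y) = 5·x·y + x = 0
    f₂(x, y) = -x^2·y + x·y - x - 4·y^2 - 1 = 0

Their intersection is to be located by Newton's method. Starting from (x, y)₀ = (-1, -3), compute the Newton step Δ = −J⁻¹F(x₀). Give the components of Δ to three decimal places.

At (-1, -3): F = (14.000, -30.000).
Jacobian J = [[5·y + 1, 5·x], [-2·x·y + y - 1, -x^2 + x - 8·y]].
At the point, J = [[-14.000, -5.000], [-10.000, 22.000]] (det J = -358.000).
Solving J·Δ = −F gives Δ = (0.441, 1.564).

(0.441, 1.564)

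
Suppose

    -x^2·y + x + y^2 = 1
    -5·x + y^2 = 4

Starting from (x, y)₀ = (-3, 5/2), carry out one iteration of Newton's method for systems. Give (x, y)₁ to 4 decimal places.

(-2.4625, -0.4125)

At (-3, 5/2): F = (-20.2500, 17.2500).
Jacobian J = [[-2·x·y + 1, -x^2 + 2·y], [-5, 2·y]].
At the point, J = [[16.0000, -4.0000], [-5.0000, 5.0000]] (det J = 60.0000).
Solving J·Δ = −F gives Δ = (0.5375, -2.9125).
Then the next iterate is (x, y)₁ = (-2.4625, -0.4125).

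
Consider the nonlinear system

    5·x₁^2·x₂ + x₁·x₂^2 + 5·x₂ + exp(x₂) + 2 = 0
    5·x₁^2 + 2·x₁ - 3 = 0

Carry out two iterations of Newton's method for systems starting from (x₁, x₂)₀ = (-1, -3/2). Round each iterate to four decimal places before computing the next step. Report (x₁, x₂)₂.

(-1.0000, -0.2697)

At (-1, -3/2): F = (-15.026870, 0.0000).
Jacobian J = [[10·x₁·x₂ + x₂^2, 5·x₁^2 + 2·x₁·x₂ + exp(x₂) + 5], [10·x₁ + 2, 0]].
At the point, J = [[17.2500, 13.223130], [-8.0000, 0.0000]] (det J = 105.785041).
Solving J·Δ = −F gives Δ = (0.0000, 1.1364).
Then the next iterate is (x₁, x₂)₁ = (-1.0000, -0.3636).
Round to (-1.0000, -0.3636) and repeat: F = (-1.073036, 0.0000), J = [[3.768205, 11.422369], [-8.0000, 0.0000]].
Δ = (0.0000, 0.0939), so (x₁, x₂)₂ = (-1.0000, -0.2697).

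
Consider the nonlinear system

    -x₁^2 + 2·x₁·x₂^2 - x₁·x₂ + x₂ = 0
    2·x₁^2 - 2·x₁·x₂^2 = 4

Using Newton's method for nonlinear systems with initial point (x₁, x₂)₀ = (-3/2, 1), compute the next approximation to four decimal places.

At (-3/2, 1): F = (-2.7500, 3.5000).
Jacobian J = [[-2·x₁ + 2·x₂^2 - x₂, 4·x₁·x₂ - x₁ + 1], [4·x₁ - 2·x₂^2, -4·x₁·x₂]].
At the point, J = [[4.0000, -3.5000], [-8.0000, 6.0000]] (det J = -4.0000).
Solving J·Δ = −F gives Δ = (-1.0625, -2.0000).
Then the next iterate is (x₁, x₂)₁ = (-2.5625, -1.0000).

(-2.5625, -1.0000)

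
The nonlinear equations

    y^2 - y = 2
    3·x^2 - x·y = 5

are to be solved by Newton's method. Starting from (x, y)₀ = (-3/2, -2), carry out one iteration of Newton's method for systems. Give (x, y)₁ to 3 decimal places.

(-1.507, -1.200)

At (-3/2, -2): F = (4.000, -1.250).
Jacobian J = [[0, 2·y - 1], [6·x - y, -x]].
At the point, J = [[0.000, -5.000], [-7.000, 1.500]] (det J = -35.000).
Solving J·Δ = −F gives Δ = (-0.007, 0.800).
Then the next iterate is (x, y)₁ = (-1.507, -1.200).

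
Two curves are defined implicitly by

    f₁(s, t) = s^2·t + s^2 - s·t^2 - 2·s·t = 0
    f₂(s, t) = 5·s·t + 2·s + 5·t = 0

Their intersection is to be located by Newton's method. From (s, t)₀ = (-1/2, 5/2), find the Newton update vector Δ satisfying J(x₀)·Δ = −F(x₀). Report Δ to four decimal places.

(-0.0377, -1.8815)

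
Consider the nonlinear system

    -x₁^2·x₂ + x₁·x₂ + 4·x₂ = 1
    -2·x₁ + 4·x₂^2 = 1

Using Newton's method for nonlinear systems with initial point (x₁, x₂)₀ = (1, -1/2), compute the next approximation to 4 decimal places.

At (1, -1/2): F = (-3.0000, -2.0000).
Jacobian J = [[-2·x₁·x₂ + x₂, -x₁^2 + x₁ + 4], [-2, 8·x₂]].
At the point, J = [[0.5000, 4.0000], [-2.0000, -4.0000]] (det J = 6.0000).
Solving J·Δ = −F gives Δ = (-3.3333, 1.1667).
Then the next iterate is (x₁, x₂)₁ = (-2.3333, 0.6667).

(-2.3333, 0.6667)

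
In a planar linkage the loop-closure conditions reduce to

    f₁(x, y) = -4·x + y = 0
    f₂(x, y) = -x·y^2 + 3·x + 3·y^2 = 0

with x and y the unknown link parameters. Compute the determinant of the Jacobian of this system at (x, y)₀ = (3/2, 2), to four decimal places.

J = [[-4, 1], [-y^2 + 3, -2·x·y + 6·y]].
At the point, J = [[-4.0000, 1.0000], [-1.0000, 6.0000]].
det J = -23.0000.

-23.0000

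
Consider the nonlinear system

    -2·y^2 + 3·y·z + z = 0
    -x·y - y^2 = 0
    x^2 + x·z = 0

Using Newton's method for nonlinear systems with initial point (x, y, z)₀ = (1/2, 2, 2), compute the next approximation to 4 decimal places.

At (1/2, 2, 2): F = (6.0000, -5.0000, 1.2500).
Jacobian J = [[0, -4·y + 3·z, 3·y + 1], [-y, -x - 2·y, 0], [2·x + z, 0, x]].
At the point, J = [[0.0000, -2.0000, 7.0000], [-2.0000, -4.5000, 0.0000], [3.0000, 0.0000, 0.5000]] (det J = 92.5000).
Solving J·Δ = −F gives Δ = (-0.2257, -1.0108, -1.1459).
Then the next iterate is (x, y, z)₁ = (0.2743, 0.9892, 0.8541).

(0.2743, 0.9892, 0.8541)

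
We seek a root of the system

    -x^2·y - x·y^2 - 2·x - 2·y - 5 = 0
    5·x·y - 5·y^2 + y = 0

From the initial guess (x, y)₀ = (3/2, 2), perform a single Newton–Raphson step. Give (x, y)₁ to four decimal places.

At (3/2, 2): F = (-22.5000, -3.0000).
Jacobian J = [[-2·x·y - y^2 - 2, -x^2 - 2·x·y - 2], [5·y, 5·x - 10·y + 1]].
At the point, J = [[-12.0000, -10.2500], [10.0000, -11.5000]] (det J = 240.5000).
Solving J·Δ = −F gives Δ = (-0.9480, -1.0852).
Then the next iterate is (x, y)₁ = (0.5520, 0.9148).

(0.5520, 0.9148)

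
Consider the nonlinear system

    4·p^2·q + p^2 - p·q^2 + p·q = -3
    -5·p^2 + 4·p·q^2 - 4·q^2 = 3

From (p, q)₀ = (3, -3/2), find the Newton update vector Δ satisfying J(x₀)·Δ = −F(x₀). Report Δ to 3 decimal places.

At (3, -3/2): F = (-53.250, -30.000).
Jacobian J = [[8·p·q + 2·p - q^2 + q, 4·p^2 - 2·p·q + p], [-10·p + 4·q^2, 8·p·q - 8·q]].
At the point, J = [[-33.750, 48.000], [-21.000, -24.000]] (det J = 1818.000).
Solving J·Δ = −F gives Δ = (-1.495, 0.058).

(-1.495, 0.058)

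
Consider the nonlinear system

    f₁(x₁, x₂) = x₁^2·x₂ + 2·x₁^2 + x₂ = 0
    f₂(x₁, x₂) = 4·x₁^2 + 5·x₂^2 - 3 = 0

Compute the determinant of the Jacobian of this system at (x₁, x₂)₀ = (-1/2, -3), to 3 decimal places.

J = [[2·x₁·x₂ + 4·x₁, x₁^2 + 1], [8·x₁, 10·x₂]].
At the point, J = [[1.000, 1.250], [-4.000, -30.000]].
det J = -25.000.

-25.000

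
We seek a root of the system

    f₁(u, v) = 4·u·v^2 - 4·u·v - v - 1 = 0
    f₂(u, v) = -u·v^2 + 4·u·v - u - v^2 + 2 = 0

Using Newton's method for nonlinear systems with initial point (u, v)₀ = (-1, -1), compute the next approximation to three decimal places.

(0.324, -1.235)

At (-1, -1): F = (-8.000, 7.000).
Jacobian J = [[4·v^2 - 4·v, 8·u·v - 4·u - 1], [-v^2 + 4·v - 1, -2·u·v + 4·u - 2·v]].
At the point, J = [[8.000, 11.000], [-6.000, -4.000]] (det J = 34.000).
Solving J·Δ = −F gives Δ = (1.324, -0.235).
Then the next iterate is (u, v)₁ = (0.324, -1.235).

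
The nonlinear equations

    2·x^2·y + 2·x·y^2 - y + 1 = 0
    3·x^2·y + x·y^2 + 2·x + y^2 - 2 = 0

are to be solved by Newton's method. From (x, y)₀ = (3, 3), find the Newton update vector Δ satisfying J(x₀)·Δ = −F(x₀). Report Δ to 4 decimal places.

At (3, 3): F = (106.0000, 121.0000).
Jacobian J = [[4·x·y + 2·y^2, 2·x^2 + 4·x·y - 1], [6·x·y + y^2 + 2, 3·x^2 + 2·x·y + 2·y]].
At the point, J = [[54.0000, 53.0000], [65.0000, 51.0000]] (det J = -691.0000).
Solving J·Δ = −F gives Δ = (-1.4573, -0.5152).

(-1.4573, -0.5152)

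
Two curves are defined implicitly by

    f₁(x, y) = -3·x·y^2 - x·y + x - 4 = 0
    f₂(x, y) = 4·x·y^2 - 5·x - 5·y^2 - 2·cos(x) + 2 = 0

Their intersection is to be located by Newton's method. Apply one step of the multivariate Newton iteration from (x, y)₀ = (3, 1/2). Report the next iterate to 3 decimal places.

(-0.116, 0.169)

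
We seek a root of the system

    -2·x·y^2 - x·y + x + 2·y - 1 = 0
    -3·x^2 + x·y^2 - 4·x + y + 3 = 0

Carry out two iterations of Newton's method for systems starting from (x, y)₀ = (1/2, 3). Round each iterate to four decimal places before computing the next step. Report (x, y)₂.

(0.6776, 0.7482)

At (1/2, 3): F = (-5.0000, 7.7500).
Jacobian J = [[-2·y^2 - y + 1, -4·x·y - x + 2], [-6·x + y^2 - 4, 2·x·y + 1]].
At the point, J = [[-20.0000, -4.5000], [2.0000, 4.0000]] (det J = -71.0000).
Solving J·Δ = −F gives Δ = (0.2095, -2.0423).
Then the next iterate is (x, y)₁ = (0.7095, 0.9577).
Round to (0.7095, 0.9577) and repeat: F = (-0.356080, 0.260275), J = [[-1.792079, -1.427453], [-7.339811, 2.358976]].
Δ = (-0.0319, -0.2095), so (x, y)₂ = (0.6776, 0.7482).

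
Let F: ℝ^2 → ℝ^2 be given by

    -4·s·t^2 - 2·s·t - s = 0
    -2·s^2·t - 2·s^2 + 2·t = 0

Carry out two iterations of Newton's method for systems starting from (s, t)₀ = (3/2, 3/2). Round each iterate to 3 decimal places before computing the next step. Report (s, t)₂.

(0.760, 0.390)

At (3/2, 3/2): F = (-19.500, -8.250).
Jacobian J = [[-4·t^2 - 2·t - 1, -8·s·t - 2·s], [-4·s·t - 4·s, -2·s^2 + 2]].
At the point, J = [[-13.000, -21.000], [-15.000, -2.500]] (det J = -282.500).
Solving J·Δ = −F gives Δ = (-0.441, -0.656).
Then the next iterate is (s, t)₁ = (1.059, 0.844).
Round to (1.059, 0.844) and repeat: F = (-5.86405, -2.44802), J = [[-5.53734, -9.26837], [-7.81118, -0.24296]].
Δ = (-0.299, -0.454), so (s, t)₂ = (0.760, 0.390).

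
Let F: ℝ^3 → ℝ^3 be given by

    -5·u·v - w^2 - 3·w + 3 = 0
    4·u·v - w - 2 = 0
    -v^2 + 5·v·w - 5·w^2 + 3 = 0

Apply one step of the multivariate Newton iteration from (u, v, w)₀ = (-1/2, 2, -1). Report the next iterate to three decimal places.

(0.815, 3.926, 0.667)

At (-1/2, 2, -1): F = (10.000, -5.000, -16.000).
Jacobian J = [[-5·v, -5·u, -2·w - 3], [4·v, 4·u, -1], [0, -2·v + 5·w, 5·v - 10·w]].
At the point, J = [[-10.000, 2.500, -1.000], [8.000, -2.000, -1.000], [0.000, -9.000, 20.000]] (det J = 162.000).
Solving J·Δ = −F gives Δ = (1.315, 1.926, 1.667).
Then the next iterate is (u, v, w)₁ = (0.815, 3.926, 0.667).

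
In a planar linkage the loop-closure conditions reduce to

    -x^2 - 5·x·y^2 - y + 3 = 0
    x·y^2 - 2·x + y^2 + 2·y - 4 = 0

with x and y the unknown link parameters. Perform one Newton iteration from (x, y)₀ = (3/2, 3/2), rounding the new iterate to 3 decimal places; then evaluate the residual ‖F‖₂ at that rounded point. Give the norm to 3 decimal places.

3.249

At (3/2, 3/2): F = (-17.625, 1.625).
Jacobian J = [[-2·x - 5·y^2, -10·x·y - 1], [y^2 - 2, 2·x·y + 2·y + 2]].
At the point, J = [[-14.250, -23.500], [0.250, 9.500]] (det J = -129.500).
Solving J·Δ = −F gives Δ = (-0.998, -0.145).
Then the next iterate is (x, y)₁ = (0.502, 1.355).
Re-evaluating at (0.502, 1.355): F = (-3.21543, 0.46371), so ‖F‖₂ = 3.249.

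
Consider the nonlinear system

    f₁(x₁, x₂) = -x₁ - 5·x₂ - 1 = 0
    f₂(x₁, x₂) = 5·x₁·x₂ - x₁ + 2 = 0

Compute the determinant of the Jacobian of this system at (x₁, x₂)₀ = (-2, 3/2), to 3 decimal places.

J = [[-1, -5], [5·x₂ - 1, 5·x₁]].
At the point, J = [[-1.000, -5.000], [6.500, -10.000]].
det J = 42.500.

42.500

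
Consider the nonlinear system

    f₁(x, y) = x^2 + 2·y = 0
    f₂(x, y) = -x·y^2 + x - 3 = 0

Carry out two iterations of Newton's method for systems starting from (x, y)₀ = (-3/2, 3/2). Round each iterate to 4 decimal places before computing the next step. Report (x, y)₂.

At (-3/2, 3/2): F = (5.2500, -1.1250).
Jacobian J = [[2·x, 2], [-y^2 + 1, -2·x·y]].
At the point, J = [[-3.0000, 2.0000], [-1.2500, 4.5000]] (det J = -11.0000).
Solving J·Δ = −F gives Δ = (2.3523, 0.9034).
Then the next iterate is (x, y)₁ = (0.8523, 2.4034).
Round to (0.8523, 2.4034) and repeat: F = (5.533215, -7.070867), J = [[1.7046, 2.0000], [-4.776332, -4.096836]].
Δ = (3.3189, -5.5953), so (x, y)₂ = (4.1712, -3.1919).

(4.1712, -3.1919)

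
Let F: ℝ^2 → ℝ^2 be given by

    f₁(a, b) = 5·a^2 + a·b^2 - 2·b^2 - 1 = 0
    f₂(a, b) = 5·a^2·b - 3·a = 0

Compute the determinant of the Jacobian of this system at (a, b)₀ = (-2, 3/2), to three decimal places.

-751.000

J = [[10·a + b^2, 2·a·b - 4·b], [10·a·b - 3, 5·a^2]].
At the point, J = [[-17.750, -12.000], [-33.000, 20.000]].
det J = -751.000.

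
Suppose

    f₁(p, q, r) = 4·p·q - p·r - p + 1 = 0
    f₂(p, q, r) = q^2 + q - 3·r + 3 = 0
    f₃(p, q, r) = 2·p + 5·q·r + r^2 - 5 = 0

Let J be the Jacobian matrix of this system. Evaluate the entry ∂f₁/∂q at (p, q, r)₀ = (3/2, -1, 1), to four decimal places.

6.0000

∂f₁/∂q = 4·p.
At (3/2, -1, 1) this is 6.0000.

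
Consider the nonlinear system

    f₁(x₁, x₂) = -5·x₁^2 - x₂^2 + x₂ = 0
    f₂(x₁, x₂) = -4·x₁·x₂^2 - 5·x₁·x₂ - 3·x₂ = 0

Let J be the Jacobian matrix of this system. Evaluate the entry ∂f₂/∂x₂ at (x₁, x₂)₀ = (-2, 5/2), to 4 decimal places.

47.0000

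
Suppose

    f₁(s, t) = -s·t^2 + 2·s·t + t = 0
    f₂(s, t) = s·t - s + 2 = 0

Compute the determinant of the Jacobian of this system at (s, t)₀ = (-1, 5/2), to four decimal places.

-4.7500

J = [[-t^2 + 2·t, -2·s·t + 2·s + 1], [t - 1, s]].
At the point, J = [[-1.2500, 4.0000], [1.5000, -1.0000]].
det J = -4.7500.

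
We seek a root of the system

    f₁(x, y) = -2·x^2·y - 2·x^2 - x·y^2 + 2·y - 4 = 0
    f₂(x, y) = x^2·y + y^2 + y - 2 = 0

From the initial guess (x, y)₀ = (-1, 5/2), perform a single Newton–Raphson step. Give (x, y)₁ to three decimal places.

(-0.438, 1.580)

At (-1, 5/2): F = (0.250, 9.250).
Jacobian J = [[-4·x·y - 4·x - y^2, -2·x^2 - 2·x·y + 2], [2·x·y, x^2 + 2·y + 1]].
At the point, J = [[7.750, 5.000], [-5.000, 7.000]] (det J = 79.250).
Solving J·Δ = −F gives Δ = (0.562, -0.920).
Then the next iterate is (x, y)₁ = (-0.438, 1.580).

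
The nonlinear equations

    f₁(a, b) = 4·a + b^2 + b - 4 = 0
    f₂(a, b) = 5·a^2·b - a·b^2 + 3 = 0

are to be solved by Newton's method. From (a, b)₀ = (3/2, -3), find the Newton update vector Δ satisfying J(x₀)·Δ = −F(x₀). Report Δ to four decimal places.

(-0.3135, 1.3492)

At (3/2, -3): F = (8.0000, -44.2500).
Jacobian J = [[4, 2·b + 1], [10·a·b - b^2, 5·a^2 - 2·a·b]].
At the point, J = [[4.0000, -5.0000], [-54.0000, 20.2500]] (det J = -189.0000).
Solving J·Δ = −F gives Δ = (-0.3135, 1.3492).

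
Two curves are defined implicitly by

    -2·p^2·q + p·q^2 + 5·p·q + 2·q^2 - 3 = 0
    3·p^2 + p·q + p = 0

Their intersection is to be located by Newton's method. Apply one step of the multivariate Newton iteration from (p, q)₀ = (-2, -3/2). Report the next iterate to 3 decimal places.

(-1.024, -1.102)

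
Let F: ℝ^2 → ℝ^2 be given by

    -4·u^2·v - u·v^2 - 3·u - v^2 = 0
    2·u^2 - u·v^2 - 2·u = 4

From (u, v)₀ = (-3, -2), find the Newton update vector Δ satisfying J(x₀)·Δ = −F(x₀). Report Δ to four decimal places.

(2.5758, -1.1970)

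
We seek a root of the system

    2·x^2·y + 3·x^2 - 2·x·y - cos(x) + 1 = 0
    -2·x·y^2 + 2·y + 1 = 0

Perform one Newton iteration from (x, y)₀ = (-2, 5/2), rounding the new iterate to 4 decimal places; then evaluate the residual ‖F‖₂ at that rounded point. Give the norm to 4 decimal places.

15.7562

At (-2, 5/2): F = (43.416147, 31.0000).
Jacobian J = [[4·x·y + 6·x - 2·y + sin(x), 2·x^2 - 2·x], [-2·y^2, -4·x·y + 2]].
At the point, J = [[-37.909297, 12.0000], [-12.5000, 22.0000]] (det J = -684.004543).
Solving J·Δ = −F gives Δ = (0.8526, -0.9247).
Then the next iterate is (x, y)₁ = (-1.1474, 1.5753).
Re-evaluating at (-1.1474, 1.5753): F = (12.301569, 9.845307), so ‖F‖₂ = 15.7562.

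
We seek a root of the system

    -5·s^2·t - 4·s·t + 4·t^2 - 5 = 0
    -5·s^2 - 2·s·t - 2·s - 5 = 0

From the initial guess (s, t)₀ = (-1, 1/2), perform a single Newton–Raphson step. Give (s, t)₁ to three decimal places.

At (-1, 1/2): F = (-4.500, -7.000).
Jacobian J = [[-10·s·t - 4·t, -5·s^2 - 4·s + 8·t], [-10·s - 2·t - 2, -2·s]].
At the point, J = [[3.000, 3.000], [7.000, 2.000]] (det J = -15.000).
Solving J·Δ = −F gives Δ = (0.800, 0.700).
Then the next iterate is (s, t)₁ = (-0.200, 1.200).

(-0.200, 1.200)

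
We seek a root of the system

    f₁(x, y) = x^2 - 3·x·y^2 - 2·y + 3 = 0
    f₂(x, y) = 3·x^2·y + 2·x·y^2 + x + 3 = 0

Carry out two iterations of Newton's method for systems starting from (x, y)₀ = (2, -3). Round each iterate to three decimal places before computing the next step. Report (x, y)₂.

At (2, -3): F = (-41.000, 5.000).
Jacobian J = [[2·x - 3·y^2, -6·x·y - 2], [6·x·y + 2·y^2 + 1, 3·x^2 + 4·x·y]].
At the point, J = [[-23.000, 34.000], [-17.000, -12.000]] (det J = 854.000).
Solving J·Δ = −F gives Δ = (-0.377, 0.951).
Then the next iterate is (x, y)₁ = (1.623, -2.049).
Round to (1.623, -2.049) and repeat: F = (-10.70989, 2.05902), J = [[-9.34920, 17.95316], [-10.55636, -5.39972]].
Δ = (-0.087, 0.551), so (x, y)₂ = (1.536, -1.498).

(1.536, -1.498)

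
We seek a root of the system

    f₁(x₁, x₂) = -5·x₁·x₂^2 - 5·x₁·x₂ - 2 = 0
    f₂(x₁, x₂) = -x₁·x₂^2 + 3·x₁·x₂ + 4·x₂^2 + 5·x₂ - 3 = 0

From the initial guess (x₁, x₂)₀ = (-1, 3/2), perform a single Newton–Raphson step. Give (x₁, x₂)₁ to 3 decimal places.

(-0.836, 0.816)

At (-1, 3/2): F = (16.750, 11.250).
Jacobian J = [[-5·x₂^2 - 5·x₂, -10·x₁·x₂ - 5·x₁], [-x₂^2 + 3·x₂, -2·x₁·x₂ + 3·x₁ + 8·x₂ + 5]].
At the point, J = [[-18.750, 20.000], [2.250, 17.000]] (det J = -363.750).
Solving J·Δ = −F gives Δ = (0.164, -0.684).
Then the next iterate is (x₁, x₂)₁ = (-0.836, 0.816).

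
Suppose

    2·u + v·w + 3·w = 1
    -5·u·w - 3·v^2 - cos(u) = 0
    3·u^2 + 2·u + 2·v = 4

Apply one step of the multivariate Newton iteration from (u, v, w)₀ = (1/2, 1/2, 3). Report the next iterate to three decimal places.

(0.302, 1.619, -0.846)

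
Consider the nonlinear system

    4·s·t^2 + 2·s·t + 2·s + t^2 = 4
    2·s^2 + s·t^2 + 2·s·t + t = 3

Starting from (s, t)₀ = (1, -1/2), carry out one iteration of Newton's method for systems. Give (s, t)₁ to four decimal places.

(1.7455, -0.5864)

At (1, -1/2): F = (-1.7500, -2.2500).
Jacobian J = [[4·t^2 + 2·t + 2, 8·s·t + 2·s + 2·t], [4·s + t^2 + 2·t, 2·s·t + 2·s + 1]].
At the point, J = [[2.0000, -3.0000], [3.2500, 2.0000]] (det J = 13.7500).
Solving J·Δ = −F gives Δ = (0.7455, -0.0864).
Then the next iterate is (s, t)₁ = (1.7455, -0.5864).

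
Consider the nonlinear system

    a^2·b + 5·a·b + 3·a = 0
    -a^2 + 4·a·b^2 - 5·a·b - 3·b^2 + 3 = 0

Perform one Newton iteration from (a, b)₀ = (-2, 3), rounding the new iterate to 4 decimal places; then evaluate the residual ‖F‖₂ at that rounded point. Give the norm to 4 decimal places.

127.1694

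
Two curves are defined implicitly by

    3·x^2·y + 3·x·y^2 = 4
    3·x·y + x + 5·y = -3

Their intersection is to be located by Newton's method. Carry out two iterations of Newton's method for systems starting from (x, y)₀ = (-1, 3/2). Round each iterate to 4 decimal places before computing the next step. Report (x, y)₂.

At (-1, 3/2): F = (-6.2500, 5.0000).
Jacobian J = [[6·x·y + 3·y^2, 3·x^2 + 6·x·y], [3·y + 1, 3·x + 5]].
At the point, J = [[-2.2500, -6.0000], [5.5000, 2.0000]] (det J = 28.5000).
Solving J·Δ = −F gives Δ = (-0.6140, -0.8114).
Then the next iterate is (x, y)₁ = (-1.6140, 0.6886).
Round to (-1.6140, 0.6886) and repeat: F = (-0.914530, 1.494799), J = [[-5.245893, 1.146586], [3.0658, 0.1580]].
Δ = (-0.4278, -1.1597), so (x, y)₂ = (-2.0418, -0.4711).

(-2.0418, -0.4711)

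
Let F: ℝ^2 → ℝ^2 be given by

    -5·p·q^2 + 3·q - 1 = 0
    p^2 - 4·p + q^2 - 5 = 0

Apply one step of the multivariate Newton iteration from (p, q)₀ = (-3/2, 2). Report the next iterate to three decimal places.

(-0.843, 1.338)

At (-3/2, 2): F = (35.000, 7.250).
Jacobian J = [[-5·q^2, -10·p·q + 3], [2·p - 4, 2·q]].
At the point, J = [[-20.000, 33.000], [-7.000, 4.000]] (det J = 151.000).
Solving J·Δ = −F gives Δ = (0.657, -0.662).
Then the next iterate is (p, q)₁ = (-0.843, 1.338).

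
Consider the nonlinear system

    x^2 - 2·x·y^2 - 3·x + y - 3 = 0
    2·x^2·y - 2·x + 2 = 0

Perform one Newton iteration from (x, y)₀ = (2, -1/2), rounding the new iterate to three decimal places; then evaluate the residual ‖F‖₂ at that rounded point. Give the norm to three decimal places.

At (2, -1/2): F = (-6.500, -6.000).
Jacobian J = [[2·x - 2·y^2 - 3, -4·x·y + 1], [4·x·y - 2, 2·x^2]].
At the point, J = [[0.500, 5.000], [-6.000, 8.000]] (det J = 34.000).
Solving J·Δ = −F gives Δ = (0.647, 1.235).
Then the next iterate is (x, y)₁ = (2.647, 0.735).
Re-evaluating at (2.647, 0.735): F = (-6.05934, 7.00572), so ‖F‖₂ = 9.263.

9.263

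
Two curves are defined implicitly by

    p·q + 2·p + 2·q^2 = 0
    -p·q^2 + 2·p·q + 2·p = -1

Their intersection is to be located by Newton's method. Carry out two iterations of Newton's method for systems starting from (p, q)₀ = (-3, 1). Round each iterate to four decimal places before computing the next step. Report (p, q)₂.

At (-3, 1): F = (-7.0000, -8.0000).
Jacobian J = [[q + 2, p + 4·q], [-q^2 + 2·q + 2, -2·p·q + 2·p]].
At the point, J = [[3.0000, 1.0000], [3.0000, 0.0000]] (det J = -3.0000).
Solving J·Δ = −F gives Δ = (2.6667, -1.0000).
Then the next iterate is (p, q)₁ = (-0.3333, 0.0000).
Round to (-0.3333, 0.0000) and repeat: F = (-0.6666, 0.3334), J = [[2.0000, -0.3333], [2.0000, -0.6666]].
Δ = (0.8333, 3.0003), so (p, q)₂ = (0.5000, 3.0003).

(0.5000, 3.0003)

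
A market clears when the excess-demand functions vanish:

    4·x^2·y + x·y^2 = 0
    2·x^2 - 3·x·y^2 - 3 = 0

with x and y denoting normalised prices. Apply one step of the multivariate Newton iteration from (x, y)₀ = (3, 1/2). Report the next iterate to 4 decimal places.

(1.7869, 0.4003)

At (3, 1/2): F = (18.7500, 12.7500).
Jacobian J = [[8·x·y + y^2, 4·x^2 + 2·x·y], [4·x - 3·y^2, -6·x·y]].
At the point, J = [[12.2500, 39.0000], [11.2500, -9.0000]] (det J = -549.0000).
Solving J·Δ = −F gives Δ = (-1.2131, -0.0997).
Then the next iterate is (x, y)₁ = (1.7869, 0.4003).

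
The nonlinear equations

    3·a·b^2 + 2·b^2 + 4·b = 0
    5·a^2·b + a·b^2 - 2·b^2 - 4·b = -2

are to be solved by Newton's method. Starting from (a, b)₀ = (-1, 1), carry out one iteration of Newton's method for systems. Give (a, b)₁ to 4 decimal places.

At (-1, 1): F = (3.0000, 0.0000).
Jacobian J = [[3·b^2, 6·a·b + 4·b + 4], [10·a·b + b^2, 5·a^2 + 2·a·b - 4·b - 4]].
At the point, J = [[3.0000, 2.0000], [-9.0000, -5.0000]] (det J = 3.0000).
Solving J·Δ = −F gives Δ = (5.0000, -9.0000).
Then the next iterate is (a, b)₁ = (4.0000, -8.0000).

(4.0000, -8.0000)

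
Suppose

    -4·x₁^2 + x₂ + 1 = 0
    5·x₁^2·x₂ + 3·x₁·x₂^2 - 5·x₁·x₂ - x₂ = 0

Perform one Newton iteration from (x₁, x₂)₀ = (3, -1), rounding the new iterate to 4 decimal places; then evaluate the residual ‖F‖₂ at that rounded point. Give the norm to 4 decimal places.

20.1105

At (3, -1): F = (-36.0000, -20.0000).
Jacobian J = [[-8·x₁, 1], [10·x₁·x₂ + 3·x₂^2 - 5·x₂, 5·x₁^2 + 6·x₁·x₂ - 5·x₁ - 1]].
At the point, J = [[-24.0000, 1.0000], [-22.0000, 11.0000]] (det J = -242.0000).
Solving J·Δ = −F gives Δ = (-1.5537, -1.2893).
Then the next iterate is (x₁, x₂)₁ = (1.4463, -2.2893).
Re-evaluating at (1.4463, -2.2893): F = (-9.656435, 17.640488), so ‖F‖₂ = 20.1105.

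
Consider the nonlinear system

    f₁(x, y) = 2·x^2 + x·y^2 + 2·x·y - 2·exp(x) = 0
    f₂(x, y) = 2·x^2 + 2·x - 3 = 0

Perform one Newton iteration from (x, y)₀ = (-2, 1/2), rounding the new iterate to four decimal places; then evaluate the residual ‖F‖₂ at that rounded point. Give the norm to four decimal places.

0.4525

At (-2, 1/2): F = (5.229329, 1.0000).
Jacobian J = [[4·x + y^2 + 2·y - 2·exp(x), 2·x·y + 2·x], [4·x + 2, 0]].
At the point, J = [[-7.020671, -6.0000], [-6.0000, 0.0000]] (det J = -36.0000).
Solving J·Δ = −F gives Δ = (0.1667, 0.6765).
Then the next iterate is (x, y)₁ = (-1.8333, 1.1765).
Re-evaluating at (-1.8333, 1.1765): F = (-0.449114, 0.055378), so ‖F‖₂ = 0.4525.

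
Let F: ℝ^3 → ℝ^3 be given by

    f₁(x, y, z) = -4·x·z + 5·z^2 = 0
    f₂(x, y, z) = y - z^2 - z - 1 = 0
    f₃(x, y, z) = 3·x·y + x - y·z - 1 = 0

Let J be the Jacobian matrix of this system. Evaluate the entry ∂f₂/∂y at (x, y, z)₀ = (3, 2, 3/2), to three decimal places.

1.000

∂f₂/∂y = 1.
At (3, 2, 3/2) this is 1.000.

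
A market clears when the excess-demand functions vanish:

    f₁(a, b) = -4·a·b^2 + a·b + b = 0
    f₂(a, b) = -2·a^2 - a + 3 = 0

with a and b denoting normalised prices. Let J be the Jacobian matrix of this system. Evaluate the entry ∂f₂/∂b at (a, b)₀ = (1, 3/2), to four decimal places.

0.0000

∂f₂/∂b = 0.
At (1, 3/2) this is 0.0000.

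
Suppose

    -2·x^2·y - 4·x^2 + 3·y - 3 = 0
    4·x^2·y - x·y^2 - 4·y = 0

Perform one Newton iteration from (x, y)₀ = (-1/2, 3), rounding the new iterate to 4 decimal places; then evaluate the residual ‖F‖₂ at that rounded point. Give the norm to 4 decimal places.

At (-1/2, 3): F = (3.5000, -4.5000).
Jacobian J = [[-4·x·y - 8·x, -2·x^2 + 3], [8·x·y - y^2, 4·x^2 - 2·x·y - 4]].
At the point, J = [[10.0000, 2.5000], [-21.0000, 0.0000]] (det J = 52.5000).
Solving J·Δ = −F gives Δ = (-0.2143, -0.5429).
Then the next iterate is (x, y)₁ = (-0.7143, 2.4571).
Re-evaluating at (-0.7143, 2.4571): F = (-0.176943, -0.501237), so ‖F‖₂ = 0.5316.

0.5316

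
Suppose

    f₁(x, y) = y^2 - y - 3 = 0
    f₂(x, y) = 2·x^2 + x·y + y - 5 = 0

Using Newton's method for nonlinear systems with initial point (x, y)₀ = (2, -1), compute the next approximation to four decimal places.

At (2, -1): F = (-1.0000, 0.0000).
Jacobian J = [[0, 2·y - 1], [4·x + y, x + 1]].
At the point, J = [[0.0000, -3.0000], [7.0000, 3.0000]] (det J = 21.0000).
Solving J·Δ = −F gives Δ = (0.1429, -0.3333).
Then the next iterate is (x, y)₁ = (2.1429, -1.3333).

(2.1429, -1.3333)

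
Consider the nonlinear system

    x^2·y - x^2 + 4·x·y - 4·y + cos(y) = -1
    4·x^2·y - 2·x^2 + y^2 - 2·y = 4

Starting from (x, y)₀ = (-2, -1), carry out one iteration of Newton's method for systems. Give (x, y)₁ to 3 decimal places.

(-1.488, 0.060)

At (-2, -1): F = (5.54030, -25.000).
Jacobian J = [[2·x·y - 2·x + 4·y, x^2 + 4·x - sin(y) - 4], [8·x·y - 4·x, 4·x^2 + 2·y - 2]].
At the point, J = [[4.000, -7.15853], [24.000, 12.000]] (det J = 219.80470).
Solving J·Δ = −F gives Δ = (0.512, 1.060).
Then the next iterate is (x, y)₁ = (-1.488, 0.060).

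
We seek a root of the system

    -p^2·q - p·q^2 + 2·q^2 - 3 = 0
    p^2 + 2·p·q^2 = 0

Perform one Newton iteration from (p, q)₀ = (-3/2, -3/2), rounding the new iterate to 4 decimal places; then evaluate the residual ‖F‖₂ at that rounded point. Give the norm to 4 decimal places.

2.2237

At (-3/2, -3/2): F = (8.2500, -4.5000).
Jacobian J = [[-2·p·q - q^2, -p^2 - 2·p·q + 4·q], [2·p + 2·q^2, 4·p·q]].
At the point, J = [[-6.7500, -12.7500], [1.5000, 9.0000]] (det J = -41.6250).
Solving J·Δ = −F gives Δ = (0.4054, 0.4324).
Then the next iterate is (p, q)₁ = (-1.0946, -1.0676).
Re-evaluating at (-1.0946, -1.0676): F = (1.806276, -1.297035), so ‖F‖₂ = 2.2237.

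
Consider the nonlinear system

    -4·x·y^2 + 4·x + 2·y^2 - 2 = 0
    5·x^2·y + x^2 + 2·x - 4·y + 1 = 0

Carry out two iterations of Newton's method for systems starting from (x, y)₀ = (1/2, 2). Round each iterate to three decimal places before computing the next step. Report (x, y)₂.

At (1/2, 2): F = (0.000, -3.250).
Jacobian J = [[-4·y^2 + 4, -8·x·y + 4·y], [10·x·y + 2·x + 2, 5·x^2 - 4]].
At the point, J = [[-12.000, 0.000], [13.000, -2.750]] (det J = 33.000).
Solving J·Δ = −F gives Δ = (0.000, -1.182).
Then the next iterate is (x, y)₁ = (0.500, 0.818).
Round to (0.500, 0.818) and repeat: F = (0.000, 0.00050), J = [[1.32350, 0.000], [7.090, -2.750]].
Δ = (0.000, 0.000), so (x, y)₂ = (0.500, 0.818).

(0.500, 0.818)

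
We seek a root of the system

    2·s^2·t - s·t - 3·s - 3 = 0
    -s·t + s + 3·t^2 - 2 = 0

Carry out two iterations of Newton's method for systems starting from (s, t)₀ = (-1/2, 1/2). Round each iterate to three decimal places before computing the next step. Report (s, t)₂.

At (-1/2, 1/2): F = (-1.000, -1.500).
Jacobian J = [[4·s·t - t - 3, 2·s^2 - s], [-t + 1, -s + 6·t]].
At the point, J = [[-4.500, 1.000], [0.500, 3.500]] (det J = -16.250).
Solving J·Δ = −F gives Δ = (-0.123, 0.446).
Then the next iterate is (s, t)₁ = (-0.623, 0.946).
Round to (-0.623, 0.946) and repeat: F = (0.19270, 0.65111), J = [[-6.30343, 1.39926], [0.054, 6.299]].
Δ = (0.008, -0.103), so (s, t)₂ = (-0.615, 0.843).

(-0.615, 0.843)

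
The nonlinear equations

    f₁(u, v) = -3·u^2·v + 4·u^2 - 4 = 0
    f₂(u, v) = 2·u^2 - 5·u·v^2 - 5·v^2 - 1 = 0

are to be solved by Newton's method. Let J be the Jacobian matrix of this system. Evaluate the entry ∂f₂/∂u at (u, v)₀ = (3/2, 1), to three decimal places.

∂f₂/∂u = 4·u - 5·v^2.
At (3/2, 1) this is 1.000.

1.000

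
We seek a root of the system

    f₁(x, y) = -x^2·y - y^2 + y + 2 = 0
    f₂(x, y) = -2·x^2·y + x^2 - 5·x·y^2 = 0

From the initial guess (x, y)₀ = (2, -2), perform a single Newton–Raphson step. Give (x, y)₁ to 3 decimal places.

At (2, -2): F = (4.000, -20.000).
Jacobian J = [[-2·x·y, -x^2 - 2·y + 1], [-4·x·y + 2·x - 5·y^2, -2·x^2 - 10·x·y]].
At the point, J = [[8.000, 1.000], [0.000, 32.000]] (det J = 256.000).
Solving J·Δ = −F gives Δ = (-0.578, 0.625).
Then the next iterate is (x, y)₁ = (1.422, -1.375).

(1.422, -1.375)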